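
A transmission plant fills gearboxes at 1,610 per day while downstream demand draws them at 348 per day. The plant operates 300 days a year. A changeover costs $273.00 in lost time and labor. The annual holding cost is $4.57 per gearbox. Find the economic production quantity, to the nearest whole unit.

Annual demand D = 348 × 300 = 104,400.
Production build-up factor (1 − d/p) = 1 − 348/1,610 = 0.7839.
Q* = √(2DS / (H(1 − d/p))) = √(2 × 104,400 × 273 / (4.57 × 0.7839)).
= √(57,002,400 / 3.5822) ≈ 3989.071.

Q* ≈ 3,989 gearboxes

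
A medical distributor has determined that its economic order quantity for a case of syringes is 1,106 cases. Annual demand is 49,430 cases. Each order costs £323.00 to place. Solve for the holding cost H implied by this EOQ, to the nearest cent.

The basic EOQ model gives Q* = √(2DS/H); rearrange for the unknown.
From Q* = √(2DS/H): H = 2DS / Q*² = 2 × 49,430 × 323 / 1,106² = 26.1043.

H ≈ £26.10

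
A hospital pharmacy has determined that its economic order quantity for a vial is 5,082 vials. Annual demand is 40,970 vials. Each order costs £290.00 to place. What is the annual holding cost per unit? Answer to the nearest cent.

The basic EOQ model gives Q* = √(2DS/H); rearrange for the unknown.
From Q* = √(2DS/H): H = 2DS / Q*² = 2 × 40,970 × 290 / 5,082² = 0.9201.

H ≈ £0.92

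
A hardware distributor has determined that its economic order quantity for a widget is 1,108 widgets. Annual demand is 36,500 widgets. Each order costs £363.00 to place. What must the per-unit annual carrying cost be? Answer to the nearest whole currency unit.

Invert the EOQ relation Q*² = 2DS/H.
From Q* = √(2DS/H): H = 2DS / Q*² = 2 × 36,500 × 363 / 1,108² = 21.5849.

H ≈ £22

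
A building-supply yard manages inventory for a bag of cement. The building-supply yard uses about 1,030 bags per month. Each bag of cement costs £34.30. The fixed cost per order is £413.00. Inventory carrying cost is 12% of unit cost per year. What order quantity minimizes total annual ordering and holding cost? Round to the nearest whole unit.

Q* ≈ 1,575 bags

Annual demand D = 1,030 × 12 = 12,360.
Holding cost H = 0.12 × £34.30 = £4.1160 per unit per year.
EOQ = √(2DS / H) = √(2 × 12,360 × 413 / 4.116).
= √(10,209,360 / 4.116) = √2,480,408.1633 ≈ 1574.931.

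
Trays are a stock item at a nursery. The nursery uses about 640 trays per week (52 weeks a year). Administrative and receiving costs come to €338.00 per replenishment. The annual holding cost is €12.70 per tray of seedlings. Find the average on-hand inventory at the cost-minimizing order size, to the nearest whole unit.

Average inventory ≈ 665 trays

Annual demand D = 640 × 52 = 33,280.
The optimal lot size = √(2DS/H) = √(2 × 33,280 × 338 / 12.7) ≈ 1330.95.
Average inventory = Q*/2 ≈ 1330.95 / 2 = 665.477.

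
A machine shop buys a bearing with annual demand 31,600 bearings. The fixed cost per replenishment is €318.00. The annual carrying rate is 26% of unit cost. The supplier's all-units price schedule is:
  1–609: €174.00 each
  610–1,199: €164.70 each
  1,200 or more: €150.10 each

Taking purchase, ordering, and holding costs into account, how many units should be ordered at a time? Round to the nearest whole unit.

Q* ≈ 1,200 bearings

Holding cost per unit per year at price C is H = 0.26·C.
Candidates are each tier's EOQ (if it falls in that tier) and each price-break quantity.
Tier 1 (€174.00): EOQ = 666.5 exceeds tier's upper bound 609, so this tier is dominated.
EOQ at €164.70 = 685.1 (feasible in tier 2): TC = 31,600×€164.70 + (31,600/685.1)×318 + (685.1/2)×0.26×€164.70 = €5,233,856.32.
EOQ at €150.10 = 717.6 < 1200, so use break Q=1200: TC = 31,600×€150.10 + (31,600/1200.0)×318 + (1200.0/2)×0.26×€150.10 = €4,774,949.60.
Lowest total cost is €4,774,949.60 at Q = 1200.0.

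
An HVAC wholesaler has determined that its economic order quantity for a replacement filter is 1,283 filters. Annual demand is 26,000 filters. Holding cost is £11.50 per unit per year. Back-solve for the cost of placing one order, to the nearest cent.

Invert the EOQ relation Q*² = 2DS/H.
From Q* = √(2DS/H): S = Q*²H / (2D) = 1,283² × 11.5 / (2 × 26,000) = 364.0389.

S ≈ £364.04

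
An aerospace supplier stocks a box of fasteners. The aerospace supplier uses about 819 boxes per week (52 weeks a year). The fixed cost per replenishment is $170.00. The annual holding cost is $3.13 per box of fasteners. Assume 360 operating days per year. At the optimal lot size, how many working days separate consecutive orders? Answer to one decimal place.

T ≈ 18.2 days

Annual demand D = 819 × 52 = 42,588.
The optimal lot size = √(2DS/H) = √(2 × 42,588 × 170 / 3.13) ≈ 2150.85.
Cycle time = Q*/D × 360 = 2150.85 / 42,588 × 360 ≈ 18.181 days.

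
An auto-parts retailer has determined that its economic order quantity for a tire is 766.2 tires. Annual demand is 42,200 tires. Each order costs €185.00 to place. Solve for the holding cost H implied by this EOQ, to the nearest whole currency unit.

Invert the EOQ relation Q*² = 2DS/H.
From Q* = √(2DS/H): H = 2DS / Q*² = 2 × 42,200 × 185 / 766.2² = 26.5968.

H ≈ €27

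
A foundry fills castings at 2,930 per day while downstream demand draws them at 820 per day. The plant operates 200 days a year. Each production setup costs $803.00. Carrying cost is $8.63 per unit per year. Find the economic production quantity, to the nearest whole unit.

Annual demand D = 820 × 200 = 164,000.
Production build-up factor (1 − d/p) = 1 − 820/2,930 = 0.7201.
Q* = √(2DS / (H(1 − d/p))) = √(2 × 164,000 × 803 / (8.63 × 0.7201)).
= √(263,384,000 / 6.2148) ≈ 6510.013.

Q* ≈ 6,510 castings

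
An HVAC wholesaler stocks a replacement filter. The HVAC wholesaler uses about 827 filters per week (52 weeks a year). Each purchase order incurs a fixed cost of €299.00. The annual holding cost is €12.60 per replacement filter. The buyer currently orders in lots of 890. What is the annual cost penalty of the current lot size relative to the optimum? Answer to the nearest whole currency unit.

Extra cost ≈ €2,054 per year

Annual demand D = 827 × 52 = 43,004.
EOQ = √(2DS/H) = √(2 × 43,004 × 299 / 12.6) ≈ 1428.63.
Cost at Q* = (D/Q*)S + (Q*/2)H = √(2DSH) ≈ €18,000.74.
Cost at Q = 890: (43,004/890)×299 + (890/2)×12.6 = €14,447.41 + €5,607.00 = €20,054.41.
Excess = €20,054.41 − €18,000.74 = €2,053.67.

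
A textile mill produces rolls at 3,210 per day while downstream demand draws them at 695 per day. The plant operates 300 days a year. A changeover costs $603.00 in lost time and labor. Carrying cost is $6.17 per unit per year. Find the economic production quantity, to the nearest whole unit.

Annual demand D = 695 × 300 = 208,500.
Production build-up factor (1 − d/p) = 1 − 695/3,210 = 0.7835.
Q* = √(2DS / (H(1 − d/p))) = √(2 × 208,500 × 603 / (6.17 × 0.7835)).
= √(251,451,000 / 4.8341) ≈ 7212.198.

Q* ≈ 7,212 rolls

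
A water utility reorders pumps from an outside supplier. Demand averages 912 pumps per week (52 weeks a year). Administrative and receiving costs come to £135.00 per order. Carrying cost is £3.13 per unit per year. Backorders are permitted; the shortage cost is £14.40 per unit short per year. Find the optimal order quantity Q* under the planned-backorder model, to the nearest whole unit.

Q* ≈ 2,232 pumps

Annual demand D = 912 × 52 = 47,424.
With planned backorders, Q* = √(2DS/H) · √((H+B)/B).
√(2DS/H) = √(2 × 47,424 × 135 / 3.13) = 2022.594.
√((H+B)/B) = √((3.13+14.4)/14.4) = 1.1033.
Q* ≈ 2231.611.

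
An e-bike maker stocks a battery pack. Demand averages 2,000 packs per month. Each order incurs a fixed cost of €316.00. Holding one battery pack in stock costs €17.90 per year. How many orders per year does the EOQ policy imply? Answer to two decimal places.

Annual demand D = 2,000 × 12 = 24,000.
Q* = √(2DS/H) = √(2 × 24,000 × 316 / 17.9) ≈ 920.53.
Orders per year = D / Q* = 24,000 / 920.53 ≈ 26.072.

N ≈ 26.07 orders per year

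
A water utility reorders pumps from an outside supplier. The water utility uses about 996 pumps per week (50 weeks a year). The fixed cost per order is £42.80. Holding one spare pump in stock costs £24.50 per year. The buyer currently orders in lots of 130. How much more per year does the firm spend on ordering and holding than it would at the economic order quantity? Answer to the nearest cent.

Annual demand D = 996 × 50 = 49,800.
EOQ = √(2DS/H) = √(2 × 49,800 × 42.8 / 24.5) ≈ 417.13.
Cost at Q* = (D/Q*)S + (Q*/2)H = √(2DSH) ≈ £10,219.62.
Cost at Q = 130: (49,800/130)×42.8 + (130/2)×24.5 = £16,395.69 + £1,592.50 = £17,988.19.
Excess = £17,988.19 − £10,219.62 = £7,768.58.

Extra cost ≈ £7,768.58 per year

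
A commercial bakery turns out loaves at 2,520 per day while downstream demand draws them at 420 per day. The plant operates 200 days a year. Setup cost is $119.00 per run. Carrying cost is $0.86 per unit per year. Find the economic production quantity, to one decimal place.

Q* ≈ 5,281.6 loaves

Annual demand D = 420 × 200 = 84,000.
Production build-up factor (1 − d/p) = 1 − 420/2,520 = 0.8333.
Q* = √(2DS / (H(1 − d/p))) = √(2 × 84,000 × 119 / (0.86 × 0.8333)).
= √(19,992,000 / 0.7167) ≈ 5281.649.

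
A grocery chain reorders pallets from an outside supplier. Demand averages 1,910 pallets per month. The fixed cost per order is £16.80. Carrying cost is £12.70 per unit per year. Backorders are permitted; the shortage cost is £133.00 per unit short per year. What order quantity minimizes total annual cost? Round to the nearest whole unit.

Annual demand D = 1,910 × 12 = 22,920.
With planned backorders, Q* = √(2DS/H) · √((H+B)/B).
√(2DS/H) = √(2 × 22,920 × 16.8 / 12.7) = 246.249.
√((H+B)/B) = √((12.7+133)/133) = 1.0467.
Q* ≈ 257.738.

Q* ≈ 258 pallets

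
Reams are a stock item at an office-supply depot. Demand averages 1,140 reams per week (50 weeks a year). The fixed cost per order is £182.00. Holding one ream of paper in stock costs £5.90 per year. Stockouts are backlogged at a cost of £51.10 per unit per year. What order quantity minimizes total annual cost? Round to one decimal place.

Annual demand D = 1,140 × 50 = 57,000.
With planned backorders, Q* = √(2DS/H) · √((H+B)/B).
√(2DS/H) = √(2 × 57,000 × 182 / 5.9) = 1875.263.
√((H+B)/B) = √((5.9+51.1)/51.1) = 1.0562.
Q* ≈ 1980.565.

Q* ≈ 1,980.6 reams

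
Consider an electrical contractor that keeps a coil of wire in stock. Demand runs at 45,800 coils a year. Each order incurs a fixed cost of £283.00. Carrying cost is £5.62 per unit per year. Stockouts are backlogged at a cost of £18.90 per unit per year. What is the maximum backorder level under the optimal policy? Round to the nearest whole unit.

S* ≈ 561 coils

With planned backorders, Q* = √(2DS/H) · √((H+B)/B).
√(2DS/H) = √(2 × 45,800 × 283 / 5.62) = 2147.696.
√((H+B)/B) = √((5.62+18.9)/18.9) = 1.1390.
Q* ≈ 2446.257.
S* = Q* · H/(H+B) = 2446.257 × 5.62/24.52 ≈ 560.684.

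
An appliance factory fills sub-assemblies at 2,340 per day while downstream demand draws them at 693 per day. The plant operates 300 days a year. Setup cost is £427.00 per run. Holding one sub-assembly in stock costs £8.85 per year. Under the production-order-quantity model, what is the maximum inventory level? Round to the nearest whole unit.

I_max ≈ 3,758 sub-assemblies

Annual demand D = 693 × 300 = 207,900.
Production build-up factor (1 − d/p) = 1 − 693/2,340 = 0.7038.
Q* = √(2DS / (H(1 − d/p))) = √(2 × 207,900 × 427 / (8.85 × 0.7038)).
= √(177,546,600 / 6.229) ≈ 5338.825.
Maximum inventory = Q*(1 − d/p) = 5338.825 × 0.7038 ≈ 3757.711.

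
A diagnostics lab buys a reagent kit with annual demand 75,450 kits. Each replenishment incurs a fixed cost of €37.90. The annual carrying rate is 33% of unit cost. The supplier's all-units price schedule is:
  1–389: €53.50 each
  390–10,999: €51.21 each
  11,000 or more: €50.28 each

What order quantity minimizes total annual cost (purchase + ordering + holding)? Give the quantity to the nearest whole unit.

Holding cost per unit per year at price C is H = 0.33·C.
For each price level, check whether its EOQ is feasible; otherwise the best quantity at that price is the breakpoint.
Tier 1 (€53.50): EOQ = 569.2 exceeds tier's upper bound 389, so this tier is dominated.
EOQ at €51.21 = 581.7 (feasible in tier 2): TC = 75,450×€51.21 + (75,450/581.7)×37.9 + (581.7/2)×0.33×€51.21 = €3,873,625.52.
EOQ at €50.28 = 587.1 < 11000, so use break Q=11000: TC = 75,450×€50.28 + (75,450/11000.0)×37.9 + (11000.0/2)×0.33×€50.28 = €3,885,144.16.
Lowest total cost is €3,873,625.52 at Q = 581.7.

Q* ≈ 582 kits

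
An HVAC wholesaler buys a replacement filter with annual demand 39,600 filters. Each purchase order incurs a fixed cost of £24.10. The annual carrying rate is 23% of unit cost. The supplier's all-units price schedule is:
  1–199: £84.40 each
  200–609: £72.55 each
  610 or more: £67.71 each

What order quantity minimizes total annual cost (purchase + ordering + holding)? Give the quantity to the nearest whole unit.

Q* ≈ 610 filters

Holding cost per unit per year at price C is H = 0.23·C.
For each price level, check whether its EOQ is feasible; otherwise the best quantity at that price is the breakpoint.
Tier 1 (£84.40): EOQ = 313.6 exceeds tier's upper bound 199, so this tier is dominated.
EOQ at £72.55 = 338.2 (feasible in tier 2): TC = 39,600×£72.55 + (39,600/338.2)×24.1 + (338.2/2)×0.23×£72.55 = £2,878,623.57.
EOQ at £67.71 = 350.1 < 610, so use break Q=610: TC = 39,600×£67.71 + (39,600/610.0)×24.1 + (610.0/2)×0.23×£67.71 = £2,687,630.38.
Lowest total cost is £2,687,630.38 at Q = 610.0.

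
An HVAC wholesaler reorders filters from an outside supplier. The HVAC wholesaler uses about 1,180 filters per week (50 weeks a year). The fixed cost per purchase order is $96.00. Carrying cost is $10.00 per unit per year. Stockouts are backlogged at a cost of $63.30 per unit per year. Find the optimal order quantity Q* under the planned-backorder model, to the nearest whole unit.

Q* ≈ 1,145 filters

Annual demand D = 1,180 × 50 = 59,000.
With planned backorders, Q* = √(2DS/H) · √((H+B)/B).
√(2DS/H) = √(2 × 59,000 × 96 / 10) = 1064.331.
√((H+B)/B) = √((10+63.3)/63.3) = 1.0761.
Q* ≈ 1145.320.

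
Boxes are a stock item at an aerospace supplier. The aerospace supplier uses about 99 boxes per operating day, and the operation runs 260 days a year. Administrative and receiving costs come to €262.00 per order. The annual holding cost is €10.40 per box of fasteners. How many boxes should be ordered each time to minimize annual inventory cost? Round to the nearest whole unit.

Annual demand D = 99 × 260 = 25,740.
EOQ = √(2DS / H) = √(2 × 25,740 × 262 / 10.4).
= √(13,487,760 / 10.4) = √1,296,900 ≈ 1138.815.

Q* ≈ 1,139 boxes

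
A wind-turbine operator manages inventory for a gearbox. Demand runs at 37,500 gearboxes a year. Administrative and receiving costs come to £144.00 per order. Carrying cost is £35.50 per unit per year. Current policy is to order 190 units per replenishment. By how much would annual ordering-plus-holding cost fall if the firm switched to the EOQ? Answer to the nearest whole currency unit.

EOQ = √(2DS/H) = √(2 × 37,500 × 144 / 35.5) ≈ 551.57.
Cost at Q* = (D/Q*)S + (Q*/2)H = √(2DSH) ≈ £19,580.60.
Cost at Q = 190: (37,500/190)×144 + (190/2)×35.5 = £28,421.05 + £3,372.50 = £31,793.55.
Excess = £31,793.55 − £19,580.60 = £12,212.95.

Extra cost ≈ £12,213 per year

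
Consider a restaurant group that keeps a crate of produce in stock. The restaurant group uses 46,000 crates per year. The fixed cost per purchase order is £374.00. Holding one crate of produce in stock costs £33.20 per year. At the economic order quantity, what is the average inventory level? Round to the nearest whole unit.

EOQ = √(2DS/H) = √(2 × 46,000 × 374 / 33.2) ≈ 1018.03.
Average inventory = Q*/2 ≈ 1018.03 / 2 = 509.015.

Average inventory ≈ 509 crates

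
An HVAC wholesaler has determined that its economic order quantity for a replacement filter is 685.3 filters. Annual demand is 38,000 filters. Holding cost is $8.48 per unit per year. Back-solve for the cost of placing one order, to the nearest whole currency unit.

The basic EOQ model gives Q* = √(2DS/H); rearrange for the unknown.
From Q* = √(2DS/H): S = Q*²H / (2D) = 685.3² × 8.48 / (2 × 38,000) = 52.4015.

S ≈ $52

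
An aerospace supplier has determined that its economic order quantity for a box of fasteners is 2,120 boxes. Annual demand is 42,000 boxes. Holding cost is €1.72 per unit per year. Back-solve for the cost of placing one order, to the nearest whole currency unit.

S ≈ €92

The basic EOQ model gives Q* = √(2DS/H); rearrange for the unknown.
From Q* = √(2DS/H): S = Q*²H / (2D) = 2,120² × 1.72 / (2 × 42,000) = 92.0282.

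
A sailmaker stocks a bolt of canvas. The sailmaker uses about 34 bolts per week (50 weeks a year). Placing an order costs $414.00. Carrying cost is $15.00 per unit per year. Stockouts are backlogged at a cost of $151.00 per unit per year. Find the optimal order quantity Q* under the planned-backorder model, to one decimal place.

Annual demand D = 34 × 50 = 1,700.
With planned backorders, Q* = √(2DS/H) · √((H+B)/B).
√(2DS/H) = √(2 × 1,700 × 414 / 15) = 306.333.
√((H+B)/B) = √((15+151)/151) = 1.0485.
Q* ≈ 321.188.

Q* ≈ 321.2 bolts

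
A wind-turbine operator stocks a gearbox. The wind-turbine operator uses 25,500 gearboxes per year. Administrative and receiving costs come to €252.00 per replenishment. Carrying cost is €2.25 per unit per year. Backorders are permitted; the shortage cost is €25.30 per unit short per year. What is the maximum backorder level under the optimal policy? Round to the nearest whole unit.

S* ≈ 204 gearboxes

With planned backorders, Q* = √(2DS/H) · √((H+B)/B).
√(2DS/H) = √(2 × 25,500 × 252 / 2.25) = 2389.979.
√((H+B)/B) = √((2.25+25.3)/25.3) = 1.0435.
Q* ≈ 2493.990.
S* = Q* · H/(H+B) = 2493.990 × 2.25/27.55 ≈ 203.683.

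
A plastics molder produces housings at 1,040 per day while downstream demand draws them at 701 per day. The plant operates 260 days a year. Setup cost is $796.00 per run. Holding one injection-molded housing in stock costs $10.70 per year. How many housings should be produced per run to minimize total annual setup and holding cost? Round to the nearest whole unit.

Q* ≈ 9,121 housings

Annual demand D = 701 × 260 = 182,260.
Production build-up factor (1 − d/p) = 1 − 701/1,040 = 0.3260.
Q* = √(2DS / (H(1 − d/p))) = √(2 × 182,260 × 796 / (10.7 × 0.3260)).
= √(290,157,920 / 3.4878) ≈ 9120.994.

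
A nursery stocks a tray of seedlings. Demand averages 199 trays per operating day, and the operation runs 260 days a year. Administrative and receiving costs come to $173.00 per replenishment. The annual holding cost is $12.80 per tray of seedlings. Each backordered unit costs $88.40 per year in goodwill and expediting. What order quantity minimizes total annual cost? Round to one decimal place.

Annual demand D = 199 × 260 = 51,740.
With planned backorders, Q* = √(2DS/H) · √((H+B)/B).
√(2DS/H) = √(2 × 51,740 × 173 / 12.8) = 1182.623.
√((H+B)/B) = √((12.8+88.4)/88.4) = 1.0700.
Q* ≈ 1265.349.

Q* ≈ 1,265.3 trays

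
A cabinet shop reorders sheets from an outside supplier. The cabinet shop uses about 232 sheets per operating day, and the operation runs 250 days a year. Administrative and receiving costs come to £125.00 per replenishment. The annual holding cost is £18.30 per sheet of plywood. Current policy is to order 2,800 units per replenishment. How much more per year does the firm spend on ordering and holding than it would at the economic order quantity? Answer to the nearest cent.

Extra cost ≈ £11,919.72 per year

Annual demand D = 232 × 250 = 58,000.
EOQ = √(2DS/H) = √(2 × 58,000 × 125 / 18.3) ≈ 890.14.
Cost at Q* = (D/Q*)S + (Q*/2)H = √(2DSH) ≈ £16,289.57.
Cost at Q = 2,800: (58,000/2,800)×125 + (2,800/2)×18.3 = £2,589.29 + £25,620.00 = £28,209.29.
Excess = £28,209.29 − £16,289.57 = £11,919.72.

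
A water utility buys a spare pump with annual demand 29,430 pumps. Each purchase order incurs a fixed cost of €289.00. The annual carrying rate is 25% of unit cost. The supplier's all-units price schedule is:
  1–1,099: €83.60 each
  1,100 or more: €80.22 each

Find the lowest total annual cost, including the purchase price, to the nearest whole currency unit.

TC* ≈ €2,379,637

Holding cost per unit per year at price C is H = 0.25·C.
Evaluate total cost at each tier's feasible EOQ or, if the EOQ is below the tier, at the tier's minimum quantity.
EOQ at €83.60 = 902.2 (feasible in tier 1): TC = 29,430×€83.60 + (29,430/902.2)×289 + (902.2/2)×0.25×€83.60 = €2,479,203.25.
EOQ at €80.22 = 921.0 < 1100, so use break Q=1100: TC = 29,430×€80.22 + (29,430/1100.0)×289 + (1100.0/2)×0.25×€80.22 = €2,379,636.91.
Lowest total cost among the candidates is at Q = 1100.0.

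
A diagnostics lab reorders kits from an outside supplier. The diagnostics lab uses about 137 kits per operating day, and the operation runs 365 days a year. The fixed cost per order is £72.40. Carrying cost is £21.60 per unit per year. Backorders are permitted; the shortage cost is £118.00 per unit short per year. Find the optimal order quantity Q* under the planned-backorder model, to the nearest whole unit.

Q* ≈ 630 kits

Annual demand D = 137 × 365 = 50,005.
With planned backorders, Q* = √(2DS/H) · √((H+B)/B).
√(2DS/H) = √(2 × 50,005 × 72.4 / 21.6) = 578.981.
√((H+B)/B) = √((21.6+118)/118) = 1.0877.
Q* ≈ 629.747.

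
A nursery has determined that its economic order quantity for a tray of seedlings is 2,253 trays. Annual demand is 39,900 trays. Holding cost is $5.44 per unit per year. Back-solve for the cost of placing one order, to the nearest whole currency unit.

S ≈ $346

The basic EOQ model gives Q* = √(2DS/H); rearrange for the unknown.
From Q* = √(2DS/H): S = Q*²H / (2D) = 2,253² × 5.44 / (2 × 39,900) = 346.0337.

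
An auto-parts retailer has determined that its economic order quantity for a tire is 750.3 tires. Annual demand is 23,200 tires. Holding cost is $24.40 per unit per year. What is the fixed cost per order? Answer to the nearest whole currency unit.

S ≈ $296

Invert the EOQ relation Q*² = 2DS/H.
From Q* = √(2DS/H): S = Q*²H / (2D) = 750.3² × 24.4 / (2 × 23,200) = 296.0341.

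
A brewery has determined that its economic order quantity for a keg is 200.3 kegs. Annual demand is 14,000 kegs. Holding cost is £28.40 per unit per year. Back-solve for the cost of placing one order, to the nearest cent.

S ≈ £40.69

Invert the EOQ relation Q*² = 2DS/H.
From Q* = √(2DS/H): S = Q*²H / (2D) = 200.3² × 28.4 / (2 × 14,000) = 40.6932.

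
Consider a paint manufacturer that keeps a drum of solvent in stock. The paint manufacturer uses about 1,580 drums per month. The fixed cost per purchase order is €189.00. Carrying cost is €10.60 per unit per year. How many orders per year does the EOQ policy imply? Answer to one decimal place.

N ≈ 23.1 orders per year

Annual demand D = 1,580 × 12 = 18,960.
EOQ = √(2DS/H) = √(2 × 18,960 × 189 / 10.6) ≈ 822.27.
Orders per year = D / Q* = 18,960 / 822.27 ≈ 23.058.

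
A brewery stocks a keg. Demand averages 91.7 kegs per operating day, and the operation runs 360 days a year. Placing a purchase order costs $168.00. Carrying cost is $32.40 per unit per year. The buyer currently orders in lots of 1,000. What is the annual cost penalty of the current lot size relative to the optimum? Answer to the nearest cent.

Annual demand D = 91.7 × 360 = 33,012.
EOQ = √(2DS/H) = √(2 × 33,012 × 168 / 32.4) ≈ 585.10.
Cost at Q* = (D/Q*)S + (Q*/2)H = √(2DSH) ≈ $18,957.37.
Cost at Q = 1,000: (33,012/1,000)×168 + (1,000/2)×32.4 = $5,546.02 + $16,200.00 = $21,746.02.
Excess = $21,746.02 − $18,957.37 = $2,788.65.

Extra cost ≈ $2,788.65 per year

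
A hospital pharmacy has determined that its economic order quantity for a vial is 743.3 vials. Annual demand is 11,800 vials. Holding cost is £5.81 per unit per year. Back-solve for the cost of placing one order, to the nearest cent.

S ≈ £136.02

The basic EOQ model gives Q* = √(2DS/H); rearrange for the unknown.
From Q* = √(2DS/H): S = Q*²H / (2D) = 743.3² × 5.81 / (2 × 11,800) = 136.0168.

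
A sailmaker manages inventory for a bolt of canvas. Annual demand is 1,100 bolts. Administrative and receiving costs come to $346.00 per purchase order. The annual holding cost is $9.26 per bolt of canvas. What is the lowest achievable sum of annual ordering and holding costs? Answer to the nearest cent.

TC* ≈ $2,654.94

Q* = √(2DS/H) = √(2 × 1,100 × 346 / 9.26) ≈ 286.71.
At Q*, ordering cost (D/Q*)S equals holding cost (Q*/2)H, each = √(DSH/2).
Minimum total = √(2DSH) = √(2 × 1,100 × 346 × 9.26) ≈ 2654.941.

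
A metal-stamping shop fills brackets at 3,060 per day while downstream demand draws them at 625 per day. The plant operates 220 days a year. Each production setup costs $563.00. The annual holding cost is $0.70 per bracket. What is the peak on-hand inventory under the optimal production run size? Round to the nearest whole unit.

Annual demand D = 625 × 220 = 137,500.
Production build-up factor (1 − d/p) = 1 − 625/3,060 = 0.7958.
Q* = √(2DS / (H(1 − d/p))) = √(2 × 137,500 × 563 / (0.7 × 0.7958)).
= √(154,825,000 / 0.557) ≈ 16671.810.
Maximum inventory = Q*(1 − d/p) = 16671.810 × 0.7958 ≈ 13266.620.

I_max ≈ 13,267 brackets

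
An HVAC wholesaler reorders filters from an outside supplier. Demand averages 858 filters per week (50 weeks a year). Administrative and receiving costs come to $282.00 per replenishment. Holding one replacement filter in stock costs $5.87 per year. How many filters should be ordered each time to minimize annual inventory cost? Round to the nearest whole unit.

Q* ≈ 2,030 filters

Annual demand D = 858 × 50 = 42,900.
EOQ = √(2DS / H) = √(2 × 42,900 × 282 / 5.87).
= √(24,195,600 / 5.87) = √4,121,908.0068 ≈ 2030.248.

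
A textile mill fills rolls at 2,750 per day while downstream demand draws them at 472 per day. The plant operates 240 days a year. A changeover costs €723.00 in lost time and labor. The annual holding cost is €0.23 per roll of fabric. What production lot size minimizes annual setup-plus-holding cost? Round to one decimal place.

Annual demand D = 472 × 240 = 113,280.
Production build-up factor (1 − d/p) = 1 − 472/2,750 = 0.8284.
Q* = √(2DS / (H(1 − d/p))) = √(2 × 113,280 × 723 / (0.23 × 0.8284)).
= √(163,802,880 / 0.1905) ≈ 29321.510.

Q* ≈ 29,321.5 rolls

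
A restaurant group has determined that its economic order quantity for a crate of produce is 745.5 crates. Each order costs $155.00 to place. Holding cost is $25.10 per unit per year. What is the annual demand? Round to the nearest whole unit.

Invert the EOQ relation Q*² = 2DS/H.
From Q* = √(2DS/H): D = Q*²H / (2S) = 745.5² × 25.1 / (2 × 155) = 44999.462.

D ≈ 44,999 crates per year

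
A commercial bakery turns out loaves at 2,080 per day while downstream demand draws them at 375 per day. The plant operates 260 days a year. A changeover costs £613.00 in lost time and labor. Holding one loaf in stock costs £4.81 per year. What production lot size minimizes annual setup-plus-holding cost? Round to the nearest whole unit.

Q* ≈ 5,506 loaves

Annual demand D = 375 × 260 = 97,500.
Production build-up factor (1 − d/p) = 1 − 375/2,080 = 0.8197.
Q* = √(2DS / (H(1 − d/p))) = √(2 × 97,500 × 613 / (4.81 × 0.8197)).
= √(119,535,000 / 3.9428) ≈ 5506.105.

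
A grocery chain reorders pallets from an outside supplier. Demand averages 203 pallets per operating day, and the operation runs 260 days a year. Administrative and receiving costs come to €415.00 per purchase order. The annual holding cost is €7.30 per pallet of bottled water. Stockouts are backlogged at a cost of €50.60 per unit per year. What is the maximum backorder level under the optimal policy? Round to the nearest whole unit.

S* ≈ 330 pallets

Annual demand D = 203 × 260 = 52,780.
With planned backorders, Q* = √(2DS/H) · √((H+B)/B).
√(2DS/H) = √(2 × 52,780 × 415 / 7.3) = 2449.697.
√((H+B)/B) = √((7.3+50.6)/50.6) = 1.0697.
Q* ≈ 2620.453.
S* = Q* · H/(H+B) = 2620.453 × 7.3/57.9 ≈ 330.385.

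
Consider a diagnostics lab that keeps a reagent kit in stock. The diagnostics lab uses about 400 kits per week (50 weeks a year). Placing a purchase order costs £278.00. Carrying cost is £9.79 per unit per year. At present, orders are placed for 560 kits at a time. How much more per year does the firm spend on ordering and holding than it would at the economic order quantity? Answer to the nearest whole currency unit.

Annual demand D = 400 × 50 = 20,000.
EOQ = √(2DS/H) = √(2 × 20,000 × 278 / 9.79) ≈ 1065.76.
Cost at Q* = (D/Q*)S + (Q*/2)H = √(2DSH) ≈ £10,433.83.
Cost at Q = 560: (20,000/560)×278 + (560/2)×9.79 = £9,928.57 + £2,741.20 = £12,669.77.
Excess = £12,669.77 − £10,433.83 = £2,235.94.

Extra cost ≈ £2,236 per year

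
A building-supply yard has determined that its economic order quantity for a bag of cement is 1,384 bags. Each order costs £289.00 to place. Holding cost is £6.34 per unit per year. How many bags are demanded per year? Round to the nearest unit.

D ≈ 21,010 bags per year

Invert the EOQ relation Q*² = 2DS/H.
From Q* = √(2DS/H): D = Q*²H / (2S) = 1,384² × 6.34 / (2 × 289) = 21010.365.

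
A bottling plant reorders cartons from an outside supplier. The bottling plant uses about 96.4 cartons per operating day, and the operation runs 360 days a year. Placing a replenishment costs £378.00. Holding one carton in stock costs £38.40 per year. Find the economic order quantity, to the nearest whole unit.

Annual demand D = 96.4 × 360 = 34,704.
EOQ = √(2DS / H) = √(2 × 34,704 × 378 / 38.4).
= √(26,236,224 / 38.4) = √683,235 ≈ 826.580.

Q* ≈ 827 cartons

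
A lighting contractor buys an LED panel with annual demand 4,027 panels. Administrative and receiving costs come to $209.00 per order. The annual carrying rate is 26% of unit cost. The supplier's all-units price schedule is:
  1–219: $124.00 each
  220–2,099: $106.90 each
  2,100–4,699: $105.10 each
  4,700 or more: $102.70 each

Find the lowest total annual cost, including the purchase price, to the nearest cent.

Holding cost per unit per year at price C is H = 0.26·C.
For each price level, check whether its EOQ is feasible; otherwise the best quantity at that price is the breakpoint.
Tier 1 ($124.00): EOQ = 228.5 exceeds tier's upper bound 219, so this tier is dominated.
EOQ at $106.90 = 246.1 (feasible in tier 2): TC = 4,027×$106.90 + (4,027/246.1)×209 + (246.1/2)×0.26×$106.90 = $437,326.27.
EOQ at $105.10 = 248.2 < 2100, so use break Q=2100: TC = 4,027×$105.10 + (4,027/2100.0)×209 + (2100.0/2)×0.26×$105.10 = $452,330.78.
EOQ at $102.70 = 251.1 < 4700, so use break Q=4700: TC = 4,027×$102.70 + (4,027/4700.0)×209 + (4700.0/2)×0.26×$102.70 = $476,501.67.
Lowest total cost among the candidates is at Q = 246.1.

TC* ≈ $437,326.27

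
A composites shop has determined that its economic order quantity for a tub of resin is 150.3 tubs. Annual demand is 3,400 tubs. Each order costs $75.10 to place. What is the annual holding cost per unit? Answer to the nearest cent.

Squaring Q* = √(2DS/H) gives Q*² = 2DS/H.
From Q* = √(2DS/H): H = 2DS / Q*² = 2 × 3,400 × 75.1 / 150.3² = 22.6064.

H ≈ $22.61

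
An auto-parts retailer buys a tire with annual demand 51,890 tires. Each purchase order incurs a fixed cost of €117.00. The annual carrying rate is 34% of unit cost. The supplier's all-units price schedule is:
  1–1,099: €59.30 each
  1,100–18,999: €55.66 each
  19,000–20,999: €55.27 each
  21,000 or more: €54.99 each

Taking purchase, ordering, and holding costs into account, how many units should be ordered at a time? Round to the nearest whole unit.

Holding cost per unit per year at price C is H = 0.34·C.
Evaluate total cost at each tier's feasible EOQ or, if the EOQ is below the tier, at the tier's minimum quantity.
EOQ at €59.30 = 776.0 (feasible in tier 1): TC = 51,890×€59.30 + (51,890/776.0)×117 + (776.0/2)×0.34×€59.30 = €3,092,723.48.
EOQ at €55.66 = 801.0 < 1100, so use break Q=1100: TC = 51,890×€55.66 + (51,890/1100.0)×117 + (1100.0/2)×0.34×€55.66 = €2,904,125.03.
EOQ at €55.27 = 803.8 < 19000, so use break Q=19000: TC = 51,890×€55.27 + (51,890/19000.0)×117 + (19000.0/2)×0.34×€55.27 = €3,046,801.93.
EOQ at €54.99 = 805.9 < 21000, so use break Q=21000: TC = 51,890×€54.99 + (51,890/21000.0)×117 + (21000.0/2)×0.34×€54.99 = €3,050,034.50.
Lowest total cost is €2,904,125.03 at Q = 1100.0.

Q* ≈ 1,100 tires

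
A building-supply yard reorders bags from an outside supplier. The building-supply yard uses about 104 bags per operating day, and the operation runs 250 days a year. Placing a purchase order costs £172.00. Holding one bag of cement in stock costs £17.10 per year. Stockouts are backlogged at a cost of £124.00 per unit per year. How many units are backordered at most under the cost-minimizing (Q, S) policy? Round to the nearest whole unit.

S* ≈ 93 bags

Annual demand D = 104 × 250 = 26,000.
With planned backorders, Q* = √(2DS/H) · √((H+B)/B).
√(2DS/H) = √(2 × 26,000 × 172 / 17.1) = 723.216.
√((H+B)/B) = √((17.1+124)/124) = 1.0667.
Q* ≈ 771.473.
S* = Q* · H/(H+B) = 771.473 × 17.1/141.1 ≈ 93.495.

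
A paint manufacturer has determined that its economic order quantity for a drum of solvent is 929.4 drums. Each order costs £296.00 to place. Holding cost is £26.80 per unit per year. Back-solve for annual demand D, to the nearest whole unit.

D ≈ 39,104 drums per year

Squaring Q* = √(2DS/H) gives Q*² = 2DS/H.
From Q* = √(2DS/H): D = Q*²H / (2S) = 929.4² × 26.8 / (2 × 296) = 39103.751.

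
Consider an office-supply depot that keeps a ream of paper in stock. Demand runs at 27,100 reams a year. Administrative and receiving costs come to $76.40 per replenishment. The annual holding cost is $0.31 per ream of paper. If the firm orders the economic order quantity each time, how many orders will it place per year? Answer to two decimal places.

EOQ = √(2DS/H) = √(2 × 27,100 × 76.4 / 0.31) ≈ 3654.82.
Orders per year = D / Q* = 27,100 / 3654.82 ≈ 7.415.

N ≈ 7.41 orders per year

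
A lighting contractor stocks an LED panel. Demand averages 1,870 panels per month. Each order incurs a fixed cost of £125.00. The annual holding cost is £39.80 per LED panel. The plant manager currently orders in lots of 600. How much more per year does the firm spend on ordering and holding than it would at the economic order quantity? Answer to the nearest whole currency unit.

Extra cost ≈ £1,673 per year

Annual demand D = 1,870 × 12 = 22,440.
EOQ = √(2DS/H) = √(2 × 22,440 × 125 / 39.8) ≈ 375.44.
Cost at Q* = (D/Q*)S + (Q*/2)H = √(2DSH) ≈ £14,942.49.
Cost at Q = 600: (22,440/600)×125 + (600/2)×39.8 = £4,675.00 + £11,940.00 = £16,615.00.
Excess = £16,615.00 − £14,942.49 = £1,672.51.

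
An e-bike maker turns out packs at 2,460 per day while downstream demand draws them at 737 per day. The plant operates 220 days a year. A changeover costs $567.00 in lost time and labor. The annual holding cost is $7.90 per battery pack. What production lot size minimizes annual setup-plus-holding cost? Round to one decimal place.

Q* ≈ 5,764.5 packs

Annual demand D = 737 × 220 = 162,140.
Production build-up factor (1 − d/p) = 1 − 737/2,460 = 0.7004.
Q* = √(2DS / (H(1 − d/p))) = √(2 × 162,140 × 567 / (7.9 × 0.7004)).
= √(183,866,760 / 5.5332) ≈ 5764.518.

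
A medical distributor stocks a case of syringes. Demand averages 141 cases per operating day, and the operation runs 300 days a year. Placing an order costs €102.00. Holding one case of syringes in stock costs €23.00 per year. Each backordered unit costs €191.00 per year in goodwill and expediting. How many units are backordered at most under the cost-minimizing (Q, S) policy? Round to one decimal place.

Annual demand D = 141 × 300 = 42,300.
With planned backorders, Q* = √(2DS/H) · √((H+B)/B).
√(2DS/H) = √(2 × 42,300 × 102 / 23) = 612.522.
√((H+B)/B) = √((23+191)/191) = 1.0585.
Q* ≈ 648.353.
S* = Q* · H/(H+B) = 648.353 × 23/214 ≈ 69.683.

S* ≈ 69.7 cases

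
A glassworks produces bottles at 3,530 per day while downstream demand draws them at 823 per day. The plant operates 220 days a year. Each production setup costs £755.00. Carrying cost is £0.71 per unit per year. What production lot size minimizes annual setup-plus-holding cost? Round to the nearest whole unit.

Annual demand D = 823 × 220 = 181,060.
Production build-up factor (1 − d/p) = 1 − 823/3,530 = 0.7669.
Q* = √(2DS / (H(1 − d/p))) = √(2 × 181,060 × 755 / (0.71 × 0.7669)).
= √(273,400,600 / 0.5445) ≈ 22408.551.

Q* ≈ 22,409 bottles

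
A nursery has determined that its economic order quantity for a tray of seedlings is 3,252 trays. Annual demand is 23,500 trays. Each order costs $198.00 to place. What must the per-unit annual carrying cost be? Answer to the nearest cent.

Invert the EOQ relation Q*² = 2DS/H.
From Q* = √(2DS/H): H = 2DS / Q*² = 2 × 23,500 × 198 / 3,252² = 0.8800.

H ≈ $0.88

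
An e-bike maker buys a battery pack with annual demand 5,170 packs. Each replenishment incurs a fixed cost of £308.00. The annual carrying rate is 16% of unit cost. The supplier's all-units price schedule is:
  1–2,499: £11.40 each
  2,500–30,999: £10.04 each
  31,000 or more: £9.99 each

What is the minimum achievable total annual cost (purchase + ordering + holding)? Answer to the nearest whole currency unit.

TC* ≈ £54,552

Holding cost per unit per year at price C is H = 0.16·C.
For each price level, check whether its EOQ is feasible; otherwise the best quantity at that price is the breakpoint.
EOQ at £11.40 = 1321.4 (feasible in tier 1): TC = 5,170×£11.40 + (5,170/1321.4)×308 + (1321.4/2)×0.16×£11.40 = £61,348.17.
EOQ at £10.04 = 1408.0 < 2500, so use break Q=2500: TC = 5,170×£10.04 + (5,170/2500.0)×308 + (2500.0/2)×0.16×£10.04 = £54,551.74.
EOQ at £9.99 = 1411.5 < 31000, so use break Q=31000: TC = 5,170×£9.99 + (5,170/31000.0)×308 + (31000.0/2)×0.16×£9.99 = £76,474.87.
Lowest total cost among the candidates is at Q = 2500.0.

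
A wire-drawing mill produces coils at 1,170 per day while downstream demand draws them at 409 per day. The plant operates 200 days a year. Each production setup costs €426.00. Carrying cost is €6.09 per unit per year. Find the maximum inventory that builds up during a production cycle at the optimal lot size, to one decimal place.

I_max ≈ 2,728.3 coils

Annual demand D = 409 × 200 = 81,800.
Production build-up factor (1 − d/p) = 1 − 409/1,170 = 0.6504.
Q* = √(2DS / (H(1 − d/p))) = √(2 × 81,800 × 426 / (6.09 × 0.6504)).
= √(69,693,600 / 3.9611) ≈ 4194.579.
Maximum inventory = Q*(1 − d/p) = 4194.579 × 0.6504 ≈ 2728.269.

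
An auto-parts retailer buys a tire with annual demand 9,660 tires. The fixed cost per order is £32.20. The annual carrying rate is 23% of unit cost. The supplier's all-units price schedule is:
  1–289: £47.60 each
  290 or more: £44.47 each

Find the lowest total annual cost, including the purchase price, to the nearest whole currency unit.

TC* ≈ £432,136

Holding cost per unit per year at price C is H = 0.23·C.
Evaluate total cost at each tier's feasible EOQ or, if the EOQ is below the tier, at the tier's minimum quantity.
EOQ at £47.60 = 238.4 (feasible in tier 1): TC = 9,660×£47.60 + (9,660/238.4)×32.2 + (238.4/2)×0.23×£47.60 = £462,425.75.
EOQ at £44.47 = 246.6 < 290, so use break Q=290: TC = 9,660×£44.47 + (9,660/290.0)×32.2 + (290.0/2)×0.23×£44.47 = £432,135.87.
Lowest total cost among the candidates is at Q = 290.0.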